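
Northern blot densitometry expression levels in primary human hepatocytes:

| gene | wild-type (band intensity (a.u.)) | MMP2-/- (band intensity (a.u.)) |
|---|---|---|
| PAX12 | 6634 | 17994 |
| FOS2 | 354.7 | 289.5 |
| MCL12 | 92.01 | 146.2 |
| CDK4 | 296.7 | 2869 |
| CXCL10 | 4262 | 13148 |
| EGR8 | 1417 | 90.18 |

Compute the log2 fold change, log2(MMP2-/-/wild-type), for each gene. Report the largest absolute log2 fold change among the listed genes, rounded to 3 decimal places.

log2(17994/6634) = 1.440  (PAX12)
log2(289.5/354.7) = -0.293  (FOS2)
log2(146.2/92.01) = 0.668  (MCL12)
log2(2869/296.7) = 3.273  (CDK4)
log2(13148/4262) = 1.625  (CXCL10)
log2(90.18/1417) = -3.974  (EGR8)
The largest magnitude belongs to EGR8.

3.974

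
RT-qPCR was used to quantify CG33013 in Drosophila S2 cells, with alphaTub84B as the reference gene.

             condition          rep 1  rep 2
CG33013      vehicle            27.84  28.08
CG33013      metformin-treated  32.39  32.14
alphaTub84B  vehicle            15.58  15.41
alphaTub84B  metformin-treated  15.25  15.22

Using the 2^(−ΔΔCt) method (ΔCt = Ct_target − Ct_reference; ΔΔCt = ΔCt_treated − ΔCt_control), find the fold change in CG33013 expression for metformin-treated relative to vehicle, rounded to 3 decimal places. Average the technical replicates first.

Mean Ct: CG33013 vehicle 27.960; CG33013 metformin-treated 32.265; alphaTub84B vehicle 15.495; alphaTub84B metformin-treated 15.235
ΔCt(vehicle) = 27.960 − 15.495 = 12.465
ΔCt(metformin-treated) = 32.265 − 15.235 = 17.030
ΔΔCt = 17.030 − 12.465 = 4.565
Fold change = 2^(−4.565) = 0.0422

0.042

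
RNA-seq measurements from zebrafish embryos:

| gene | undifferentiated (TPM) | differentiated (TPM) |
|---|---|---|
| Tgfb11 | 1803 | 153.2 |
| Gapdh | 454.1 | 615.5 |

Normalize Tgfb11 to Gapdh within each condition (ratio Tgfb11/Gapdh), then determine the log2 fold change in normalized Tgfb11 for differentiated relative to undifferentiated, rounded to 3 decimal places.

Tgfb11/Gapdh (undifferentiated) = 1803 / 454.1 = 3.9705
Tgfb11/Gapdh (differentiated) = 153.2 / 615.5 = 0.2489
Fold change = 0.2489 / 3.9705 = 0.0627
log2(0.0627) = -3.9957

-3.996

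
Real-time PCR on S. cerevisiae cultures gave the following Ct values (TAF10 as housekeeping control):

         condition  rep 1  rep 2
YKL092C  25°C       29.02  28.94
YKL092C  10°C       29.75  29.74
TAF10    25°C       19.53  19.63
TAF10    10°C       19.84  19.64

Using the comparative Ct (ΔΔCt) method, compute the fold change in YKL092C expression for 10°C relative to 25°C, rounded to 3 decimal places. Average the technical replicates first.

Mean Ct: YKL092C 25°C 28.980; YKL092C 10°C 29.745; TAF10 25°C 19.580; TAF10 10°C 19.740
ΔCt(25°C) = 28.980 − 19.580 = 9.400
ΔCt(10°C) = 29.745 − 19.740 = 10.005
ΔΔCt = 10.005 − 9.400 = 0.605
Fold change = 2^(−0.605) = 0.6575

0.657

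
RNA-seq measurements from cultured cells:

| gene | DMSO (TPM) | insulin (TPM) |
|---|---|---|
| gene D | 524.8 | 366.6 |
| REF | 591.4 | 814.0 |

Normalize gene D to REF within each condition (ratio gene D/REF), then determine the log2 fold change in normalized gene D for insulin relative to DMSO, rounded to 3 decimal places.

-0.978

gene D/REF (DMSO) = 524.8 / 591.4 = 0.88739
gene D/REF (insulin) = 366.6 / 814.0 = 0.45037
Fold change = 0.45037 / 0.88739 = 0.5075
log2(0.5075) = -0.9785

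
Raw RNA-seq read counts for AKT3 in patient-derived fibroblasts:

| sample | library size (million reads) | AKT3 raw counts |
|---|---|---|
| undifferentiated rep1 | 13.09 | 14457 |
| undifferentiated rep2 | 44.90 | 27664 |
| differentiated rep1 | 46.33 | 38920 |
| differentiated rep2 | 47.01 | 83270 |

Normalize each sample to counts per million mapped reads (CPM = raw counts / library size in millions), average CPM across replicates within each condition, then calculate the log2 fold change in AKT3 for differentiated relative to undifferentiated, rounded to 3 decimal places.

CPM(undifferentiated rep1) = 14457 / 13.09 = 1104.4309
CPM(undifferentiated rep2) = 27664 / 44.90 = 616.1247
CPM(differentiated rep1) = 38920 / 46.33 = 840.0604
CPM(differentiated rep2) = 83270 / 47.01 = 1771.3252
mean CPM(undifferentiated) = 860.2778; mean CPM(differentiated) = 1305.6928
Fold change = 1305.6928 / 860.2778 = 1.51776
log2(1.51776) = 0.6019

0.602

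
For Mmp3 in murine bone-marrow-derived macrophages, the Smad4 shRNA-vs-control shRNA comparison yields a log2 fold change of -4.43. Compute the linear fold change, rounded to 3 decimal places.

Fold change = 2^(-4.43) = 0.0464
That is, Mmp3 drops to 4.6% of the control shRNA level.

0.046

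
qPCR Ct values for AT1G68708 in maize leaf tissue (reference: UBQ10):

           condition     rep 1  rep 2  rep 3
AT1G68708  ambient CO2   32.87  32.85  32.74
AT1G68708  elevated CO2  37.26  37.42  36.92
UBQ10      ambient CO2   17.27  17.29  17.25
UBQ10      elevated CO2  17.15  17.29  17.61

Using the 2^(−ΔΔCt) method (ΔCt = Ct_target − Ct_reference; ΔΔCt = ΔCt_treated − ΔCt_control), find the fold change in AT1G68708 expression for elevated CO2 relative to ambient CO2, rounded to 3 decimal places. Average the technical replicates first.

0.051

Mean Ct: AT1G68708 ambient CO2 32.820; AT1G68708 elevated CO2 37.200; UBQ10 ambient CO2 17.270; UBQ10 elevated CO2 17.350
ΔCt(ambient CO2) = 32.820 − 17.270 = 15.550
ΔCt(elevated CO2) = 37.200 − 17.350 = 19.850
ΔΔCt = 19.850 − 15.550 = 4.300
Fold change = 2^(−4.300) = 0.0508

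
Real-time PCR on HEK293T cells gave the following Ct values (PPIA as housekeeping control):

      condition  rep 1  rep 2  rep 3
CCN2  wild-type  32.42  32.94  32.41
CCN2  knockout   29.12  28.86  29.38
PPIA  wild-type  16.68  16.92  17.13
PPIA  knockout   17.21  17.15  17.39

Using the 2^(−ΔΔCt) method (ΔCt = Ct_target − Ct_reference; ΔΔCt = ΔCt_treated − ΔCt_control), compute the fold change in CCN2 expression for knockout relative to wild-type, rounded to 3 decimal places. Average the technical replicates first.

Mean Ct: CCN2 wild-type 32.590; CCN2 knockout 29.120; PPIA wild-type 16.910; PPIA knockout 17.250
ΔCt(wild-type) = 32.590 − 16.910 = 15.680
ΔCt(knockout) = 29.120 − 17.250 = 11.870
ΔΔCt = 11.870 − 15.680 = -3.810
Fold change = 2^(−(-3.810)) = 2^3.810 = 14.0257

14.026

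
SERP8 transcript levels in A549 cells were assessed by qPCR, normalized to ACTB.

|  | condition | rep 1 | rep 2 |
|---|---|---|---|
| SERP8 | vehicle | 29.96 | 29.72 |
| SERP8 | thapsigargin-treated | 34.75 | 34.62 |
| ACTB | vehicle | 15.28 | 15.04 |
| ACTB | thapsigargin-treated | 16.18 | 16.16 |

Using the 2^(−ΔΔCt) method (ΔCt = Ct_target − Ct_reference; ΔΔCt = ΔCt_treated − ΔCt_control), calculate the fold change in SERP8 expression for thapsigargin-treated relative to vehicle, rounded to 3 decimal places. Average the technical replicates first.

0.070

Mean Ct: SERP8 vehicle 29.840; SERP8 thapsigargin-treated 34.685; ACTB vehicle 15.160; ACTB thapsigargin-treated 16.170
ΔCt(vehicle) = 29.840 − 15.160 = 14.680
ΔCt(thapsigargin-treated) = 34.685 − 16.170 = 18.515
ΔΔCt = 18.515 − 14.680 = 3.835
Fold change = 2^(−3.835) = 0.0701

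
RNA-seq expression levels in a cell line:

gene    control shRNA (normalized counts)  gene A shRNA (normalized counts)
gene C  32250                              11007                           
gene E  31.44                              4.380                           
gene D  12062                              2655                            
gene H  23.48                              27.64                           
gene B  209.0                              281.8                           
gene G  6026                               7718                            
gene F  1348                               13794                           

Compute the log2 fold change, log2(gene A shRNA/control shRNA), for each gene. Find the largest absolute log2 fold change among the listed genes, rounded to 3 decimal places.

log2(11007/32250) = -1.551  (gene C)
log2(4.380/31.44) = -2.844  (gene E)
log2(2655/12062) = -2.184  (gene D)
log2(27.64/23.48) = 0.235  (gene H)
log2(281.8/209.0) = 0.431  (gene B)
log2(7718/6026) = 0.357  (gene G)
log2(13794/1348) = 3.355  (gene F)
The largest magnitude belongs to gene F.

3.355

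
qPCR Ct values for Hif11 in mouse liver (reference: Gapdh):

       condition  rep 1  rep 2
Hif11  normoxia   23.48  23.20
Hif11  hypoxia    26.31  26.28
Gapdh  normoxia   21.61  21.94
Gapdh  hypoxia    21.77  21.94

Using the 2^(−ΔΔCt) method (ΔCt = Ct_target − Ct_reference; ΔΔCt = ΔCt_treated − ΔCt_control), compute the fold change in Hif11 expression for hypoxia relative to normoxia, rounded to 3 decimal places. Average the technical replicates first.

Mean Ct: Hif11 normoxia 23.340; Hif11 hypoxia 26.295; Gapdh normoxia 21.775; Gapdh hypoxia 21.855
ΔCt(normoxia) = 23.340 − 21.775 = 1.565
ΔCt(hypoxia) = 26.295 − 21.855 = 4.440
ΔΔCt = 4.440 − 1.565 = 2.875
Fold change = 2^(−2.875) = 0.1363

0.136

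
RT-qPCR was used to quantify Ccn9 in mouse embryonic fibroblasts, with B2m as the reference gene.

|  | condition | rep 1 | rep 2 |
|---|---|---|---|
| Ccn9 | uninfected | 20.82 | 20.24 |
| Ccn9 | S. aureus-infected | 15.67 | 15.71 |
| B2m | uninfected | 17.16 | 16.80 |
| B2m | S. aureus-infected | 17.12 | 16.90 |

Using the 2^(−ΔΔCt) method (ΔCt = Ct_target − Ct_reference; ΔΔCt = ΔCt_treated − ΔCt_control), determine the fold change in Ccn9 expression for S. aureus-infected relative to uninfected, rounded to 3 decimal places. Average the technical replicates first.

Mean Ct: Ccn9 uninfected 20.530; Ccn9 S. aureus-infected 15.690; B2m uninfected 16.980; B2m S. aureus-infected 17.010
ΔCt(uninfected) = 20.530 − 16.980 = 3.550
ΔCt(S. aureus-infected) = 15.690 − 17.010 = -1.320
ΔΔCt = -1.320 − 3.550 = -4.870
Fold change = 2^(−(-4.870)) = 2^4.870 = 29.2426

29.243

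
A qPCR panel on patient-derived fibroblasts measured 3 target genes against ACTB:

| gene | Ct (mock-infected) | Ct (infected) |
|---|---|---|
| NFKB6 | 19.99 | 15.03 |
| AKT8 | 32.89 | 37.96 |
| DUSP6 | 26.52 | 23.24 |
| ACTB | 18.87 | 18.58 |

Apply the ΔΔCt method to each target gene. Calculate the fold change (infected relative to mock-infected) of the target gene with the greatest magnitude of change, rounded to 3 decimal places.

NFKB6: ΔΔCt = (15.03−18.58) − (19.99−18.87) = -3.55 − 1.12 = -4.67; fold change = 2^4.67 = 25.457
AKT8: ΔΔCt = (37.96−18.58) − (32.89−18.87) = 19.38 − 14.02 = 5.36; fold change = 2^-5.36 = 0.024
DUSP6: ΔΔCt = (23.24−18.58) − (26.52−18.87) = 4.66 − 7.65 = -2.99; fold change = 2^2.99 = 7.945
AKT8 has the largest |ΔΔCt| = 5.36.

0.024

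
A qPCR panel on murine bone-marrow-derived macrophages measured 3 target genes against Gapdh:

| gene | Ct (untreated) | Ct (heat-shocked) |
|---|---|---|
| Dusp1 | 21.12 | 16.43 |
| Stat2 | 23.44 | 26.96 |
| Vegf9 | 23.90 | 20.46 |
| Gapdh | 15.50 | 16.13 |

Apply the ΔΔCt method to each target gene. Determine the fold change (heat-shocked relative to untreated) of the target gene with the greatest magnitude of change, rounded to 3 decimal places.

39.947

Dusp1: ΔΔCt = (16.43−16.13) − (21.12−15.50) = 0.30 − 5.62 = -5.32; fold change = 2^5.32 = 39.947
Stat2: ΔΔCt = (26.96−16.13) − (23.44−15.50) = 10.83 − 7.94 = 2.89; fold change = 2^-2.89 = 0.135
Vegf9: ΔΔCt = (20.46−16.13) − (23.90−15.50) = 4.33 − 8.40 = -4.07; fold change = 2^4.07 = 16.795
Dusp1 has the largest |ΔΔCt| = 5.32.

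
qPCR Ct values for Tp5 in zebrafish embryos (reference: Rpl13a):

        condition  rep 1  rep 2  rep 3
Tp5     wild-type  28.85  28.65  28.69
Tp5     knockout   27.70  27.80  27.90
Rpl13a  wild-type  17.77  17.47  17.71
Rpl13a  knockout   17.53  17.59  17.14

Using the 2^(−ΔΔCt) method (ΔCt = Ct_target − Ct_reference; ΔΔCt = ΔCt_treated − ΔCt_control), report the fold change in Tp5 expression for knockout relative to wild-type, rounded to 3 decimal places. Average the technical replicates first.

Mean Ct: Tp5 wild-type 28.730; Tp5 knockout 27.800; Rpl13a wild-type 17.650; Rpl13a knockout 17.420
ΔCt(wild-type) = 28.730 − 17.650 = 11.080
ΔCt(knockout) = 27.800 − 17.420 = 10.380
ΔΔCt = 10.380 − 11.080 = -0.700
Fold change = 2^(−(-0.700)) = 2^0.700 = 1.6245

1.625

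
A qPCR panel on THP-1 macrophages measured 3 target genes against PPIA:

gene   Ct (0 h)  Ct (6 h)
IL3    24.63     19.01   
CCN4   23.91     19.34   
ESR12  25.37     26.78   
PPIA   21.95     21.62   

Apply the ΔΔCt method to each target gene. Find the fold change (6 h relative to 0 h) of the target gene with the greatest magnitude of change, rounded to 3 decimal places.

IL3: ΔΔCt = (19.01−21.62) − (24.63−21.95) = -2.61 − 2.68 = -5.29; fold change = 2^5.29 = 39.124
CCN4: ΔΔCt = (19.34−21.62) − (23.91−21.95) = -2.28 − 1.96 = -4.24; fold change = 2^4.24 = 18.896
ESR12: ΔΔCt = (26.78−21.62) − (25.37−21.95) = 5.16 − 3.42 = 1.74; fold change = 2^-1.74 = 0.299
IL3 has the largest |ΔΔCt| = 5.29.

39.124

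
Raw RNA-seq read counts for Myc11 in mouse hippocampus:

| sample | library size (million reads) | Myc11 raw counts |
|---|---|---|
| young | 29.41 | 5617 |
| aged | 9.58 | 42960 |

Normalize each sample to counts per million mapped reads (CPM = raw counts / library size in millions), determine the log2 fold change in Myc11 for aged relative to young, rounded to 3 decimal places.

CPM(young) = 5617 / 29.41 = 190.9895
CPM(aged) = 42960 / 9.58 = 4484.3424
Fold change = 4484.3424 / 190.9895 = 23.47953
log2(23.47953) = 4.5533

4.553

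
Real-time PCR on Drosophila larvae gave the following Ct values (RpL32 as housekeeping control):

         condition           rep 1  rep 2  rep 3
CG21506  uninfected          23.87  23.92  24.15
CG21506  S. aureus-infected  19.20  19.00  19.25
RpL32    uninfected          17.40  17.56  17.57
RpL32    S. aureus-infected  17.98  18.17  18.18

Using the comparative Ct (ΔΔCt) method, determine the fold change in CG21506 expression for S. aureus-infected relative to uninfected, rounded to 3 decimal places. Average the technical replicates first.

Mean Ct: CG21506 uninfected 23.980; CG21506 S. aureus-infected 19.150; RpL32 uninfected 17.510; RpL32 S. aureus-infected 18.110
ΔCt(uninfected) = 23.980 − 17.510 = 6.470
ΔCt(S. aureus-infected) = 19.150 − 18.110 = 1.040
ΔΔCt = 1.040 − 6.470 = -5.430
Fold change = 2^(−(-5.430)) = 2^5.430 = 43.1115

43.111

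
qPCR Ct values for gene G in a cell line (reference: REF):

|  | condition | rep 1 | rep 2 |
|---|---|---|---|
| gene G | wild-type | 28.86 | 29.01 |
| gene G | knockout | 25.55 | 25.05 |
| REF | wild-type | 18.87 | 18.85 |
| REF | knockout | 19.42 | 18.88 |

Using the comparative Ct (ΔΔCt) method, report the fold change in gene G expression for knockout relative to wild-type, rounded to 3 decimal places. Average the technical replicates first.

Mean Ct: gene G wild-type 28.935; gene G knockout 25.300; REF wild-type 18.860; REF knockout 19.150
ΔCt(wild-type) = 28.935 − 18.860 = 10.075
ΔCt(knockout) = 25.300 − 19.150 = 6.150
ΔΔCt = 6.150 − 10.075 = -3.925
Fold change = 2^(−(-3.925)) = 2^3.925 = 15.1895

15.189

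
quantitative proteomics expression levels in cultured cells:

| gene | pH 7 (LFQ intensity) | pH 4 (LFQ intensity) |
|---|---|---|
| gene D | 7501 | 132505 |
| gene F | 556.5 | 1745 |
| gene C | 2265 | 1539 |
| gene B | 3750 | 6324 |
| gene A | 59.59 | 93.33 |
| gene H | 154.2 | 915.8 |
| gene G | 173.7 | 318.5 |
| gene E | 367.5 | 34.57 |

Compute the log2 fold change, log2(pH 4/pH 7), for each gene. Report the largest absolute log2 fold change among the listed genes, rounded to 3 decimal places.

4.143

log2(132505/7501) = 4.143  (gene D)
log2(1745/556.5) = 1.649  (gene F)
log2(1539/2265) = -0.558  (gene C)
log2(6324/3750) = 0.754  (gene B)
log2(93.33/59.59) = 0.647  (gene A)
log2(915.8/154.2) = 2.570  (gene H)
log2(318.5/173.7) = 0.875  (gene G)
log2(34.57/367.5) = -3.410  (gene E)
The largest magnitude belongs to gene D.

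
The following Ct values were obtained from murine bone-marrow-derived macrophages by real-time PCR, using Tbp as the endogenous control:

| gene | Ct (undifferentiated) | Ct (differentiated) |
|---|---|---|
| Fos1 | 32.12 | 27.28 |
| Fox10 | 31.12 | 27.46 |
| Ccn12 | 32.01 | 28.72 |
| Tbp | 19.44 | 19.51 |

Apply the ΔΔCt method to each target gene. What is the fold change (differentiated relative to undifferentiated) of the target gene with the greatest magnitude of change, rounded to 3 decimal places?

Fos1: ΔΔCt = (27.28−19.51) − (32.12−19.44) = 7.77 − 12.68 = -4.91; fold change = 2^4.91 = 30.065
Fox10: ΔΔCt = (27.46−19.51) − (31.12−19.44) = 7.95 − 11.68 = -3.73; fold change = 2^3.73 = 13.269
Ccn12: ΔΔCt = (28.72−19.51) − (32.01−19.44) = 9.21 − 12.57 = -3.36; fold change = 2^3.36 = 10.267
Fos1 has the largest |ΔΔCt| = 4.91.

30.065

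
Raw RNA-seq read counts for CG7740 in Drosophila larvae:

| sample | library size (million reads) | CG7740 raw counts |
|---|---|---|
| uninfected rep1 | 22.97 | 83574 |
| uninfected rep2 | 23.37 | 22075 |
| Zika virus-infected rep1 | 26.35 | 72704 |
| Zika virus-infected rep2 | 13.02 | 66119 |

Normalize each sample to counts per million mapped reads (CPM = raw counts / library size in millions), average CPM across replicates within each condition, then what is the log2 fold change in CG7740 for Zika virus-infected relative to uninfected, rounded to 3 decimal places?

CPM(uninfected rep1) = 83574 / 22.97 = 3638.3979
CPM(uninfected rep2) = 22075 / 23.37 = 944.5871
CPM(Zika virus-infected rep1) = 72704 / 26.35 = 2759.1651
CPM(Zika virus-infected rep2) = 66119 / 13.02 = 5078.2642
mean CPM(uninfected) = 2291.4925; mean CPM(Zika virus-infected) = 3918.7146
Fold change = 3918.7146 / 2291.4925 = 1.71011
log2(1.71011) = 0.7741

0.774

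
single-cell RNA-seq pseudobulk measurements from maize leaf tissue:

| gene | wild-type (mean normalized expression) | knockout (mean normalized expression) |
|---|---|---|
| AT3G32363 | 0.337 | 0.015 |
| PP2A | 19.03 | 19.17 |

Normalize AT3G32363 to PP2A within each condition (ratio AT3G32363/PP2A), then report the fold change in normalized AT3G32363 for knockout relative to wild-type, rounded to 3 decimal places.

AT3G32363/PP2A (wild-type) = 0.337 / 19.03 = 0.017709
AT3G32363/PP2A (knockout) = 0.015 / 19.17 = 0.00078247
Fold change = 0.00078247 / 0.017709 = 0.0442

0.044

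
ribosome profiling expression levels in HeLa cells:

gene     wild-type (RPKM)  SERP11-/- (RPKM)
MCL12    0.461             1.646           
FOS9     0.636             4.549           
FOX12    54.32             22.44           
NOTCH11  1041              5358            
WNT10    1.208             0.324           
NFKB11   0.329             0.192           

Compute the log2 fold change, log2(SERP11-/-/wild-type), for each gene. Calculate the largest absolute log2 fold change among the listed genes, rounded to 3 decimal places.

log2(1.646/0.461) = 1.836  (MCL12)
log2(4.549/0.636) = 2.838  (FOS9)
log2(22.44/54.32) = -1.275  (FOX12)
log2(5358/1041) = 2.364  (NOTCH11)
log2(0.324/1.208) = -1.899  (WNT10)
log2(0.192/0.329) = -0.777  (NFKB11)
The largest magnitude belongs to FOS9.

2.838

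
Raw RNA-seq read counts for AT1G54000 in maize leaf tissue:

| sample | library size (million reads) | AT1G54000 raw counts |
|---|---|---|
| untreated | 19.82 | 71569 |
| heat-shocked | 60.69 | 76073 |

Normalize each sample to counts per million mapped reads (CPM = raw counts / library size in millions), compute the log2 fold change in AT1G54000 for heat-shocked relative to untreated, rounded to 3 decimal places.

CPM(untreated) = 71569 / 19.82 = 3610.9485
CPM(heat-shocked) = 76073 / 60.69 = 1253.4684
Fold change = 1253.4684 / 3610.9485 = 0.34713
log2(0.34713) = -1.5265

-1.526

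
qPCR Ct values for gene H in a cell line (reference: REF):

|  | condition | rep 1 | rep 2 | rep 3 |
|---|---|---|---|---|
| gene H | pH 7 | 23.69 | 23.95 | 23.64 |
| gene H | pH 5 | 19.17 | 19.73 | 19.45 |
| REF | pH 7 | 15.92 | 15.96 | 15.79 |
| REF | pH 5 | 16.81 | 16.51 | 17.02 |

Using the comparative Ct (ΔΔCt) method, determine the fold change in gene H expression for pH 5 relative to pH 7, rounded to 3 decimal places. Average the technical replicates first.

36.758

Mean Ct: gene H pH 7 23.760; gene H pH 5 19.450; REF pH 7 15.890; REF pH 5 16.780
ΔCt(pH 7) = 23.760 − 15.890 = 7.870
ΔCt(pH 5) = 19.450 − 16.780 = 2.670
ΔΔCt = 2.670 − 7.870 = -5.200
Fold change = 2^(−(-5.200)) = 2^5.200 = 36.7583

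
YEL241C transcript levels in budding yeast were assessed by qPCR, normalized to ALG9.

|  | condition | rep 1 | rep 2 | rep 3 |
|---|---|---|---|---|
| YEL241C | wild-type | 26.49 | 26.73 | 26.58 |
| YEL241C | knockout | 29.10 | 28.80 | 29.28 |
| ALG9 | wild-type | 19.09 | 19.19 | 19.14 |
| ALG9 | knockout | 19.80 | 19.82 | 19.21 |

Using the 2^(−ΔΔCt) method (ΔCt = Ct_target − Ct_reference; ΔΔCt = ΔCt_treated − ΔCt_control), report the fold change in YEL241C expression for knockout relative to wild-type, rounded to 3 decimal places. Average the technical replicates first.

0.252

Mean Ct: YEL241C wild-type 26.600; YEL241C knockout 29.060; ALG9 wild-type 19.140; ALG9 knockout 19.610
ΔCt(wild-type) = 26.600 − 19.140 = 7.460
ΔCt(knockout) = 29.060 − 19.610 = 9.450
ΔΔCt = 9.450 − 7.460 = 1.990
Fold change = 2^(−1.990) = 0.2517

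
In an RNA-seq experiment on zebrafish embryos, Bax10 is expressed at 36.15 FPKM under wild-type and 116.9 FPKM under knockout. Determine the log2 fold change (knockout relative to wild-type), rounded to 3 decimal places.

Fold change = 116.9 / 36.15 = 3.2337
log2(3.2337) = 1.6932

1.693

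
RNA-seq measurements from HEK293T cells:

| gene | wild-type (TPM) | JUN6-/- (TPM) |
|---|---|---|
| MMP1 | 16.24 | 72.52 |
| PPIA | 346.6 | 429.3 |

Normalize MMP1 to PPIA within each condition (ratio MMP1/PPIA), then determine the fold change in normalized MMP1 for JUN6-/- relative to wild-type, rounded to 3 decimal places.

MMP1/PPIA (wild-type) = 16.24 / 346.6 = 0.046855
MMP1/PPIA (JUN6-/-) = 72.52 / 429.3 = 0.16893
Fold change = 0.16893 / 0.046855 = 3.6053

3.605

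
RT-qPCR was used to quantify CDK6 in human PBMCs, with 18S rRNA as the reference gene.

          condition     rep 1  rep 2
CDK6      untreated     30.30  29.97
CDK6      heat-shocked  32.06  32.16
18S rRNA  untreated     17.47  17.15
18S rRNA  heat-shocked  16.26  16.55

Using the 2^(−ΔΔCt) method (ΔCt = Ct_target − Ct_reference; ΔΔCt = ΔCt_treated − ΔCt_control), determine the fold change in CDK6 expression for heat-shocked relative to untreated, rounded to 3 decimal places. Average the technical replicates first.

Mean Ct: CDK6 untreated 30.135; CDK6 heat-shocked 32.110; 18S rRNA untreated 17.310; 18S rRNA heat-shocked 16.405
ΔCt(untreated) = 30.135 − 17.310 = 12.825
ΔCt(heat-shocked) = 32.110 − 16.405 = 15.705
ΔΔCt = 15.705 − 12.825 = 2.880
Fold change = 2^(−2.880) = 0.1358

0.136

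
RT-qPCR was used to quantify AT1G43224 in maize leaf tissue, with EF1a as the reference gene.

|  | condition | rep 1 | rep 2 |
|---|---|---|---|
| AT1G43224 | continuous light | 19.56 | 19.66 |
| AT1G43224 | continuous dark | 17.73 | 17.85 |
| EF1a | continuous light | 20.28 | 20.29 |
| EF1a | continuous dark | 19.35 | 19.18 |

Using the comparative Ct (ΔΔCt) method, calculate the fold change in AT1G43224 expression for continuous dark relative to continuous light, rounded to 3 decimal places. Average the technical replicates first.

1.741

Mean Ct: AT1G43224 continuous light 19.610; AT1G43224 continuous dark 17.790; EF1a continuous light 20.285; EF1a continuous dark 19.265
ΔCt(continuous light) = 19.610 − 20.285 = -0.675
ΔCt(continuous dark) = 17.790 − 19.265 = -1.475
ΔΔCt = -1.475 − (-0.675) = -0.800
Fold change = 2^(−(-0.800)) = 2^0.800 = 1.7411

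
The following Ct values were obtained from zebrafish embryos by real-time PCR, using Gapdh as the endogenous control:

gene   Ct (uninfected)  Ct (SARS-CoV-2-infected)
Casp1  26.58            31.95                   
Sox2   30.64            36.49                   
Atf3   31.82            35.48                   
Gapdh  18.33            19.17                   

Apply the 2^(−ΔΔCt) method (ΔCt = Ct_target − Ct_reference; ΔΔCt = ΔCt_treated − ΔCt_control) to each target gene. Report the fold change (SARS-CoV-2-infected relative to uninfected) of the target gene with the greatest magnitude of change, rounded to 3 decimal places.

0.031

Casp1: ΔΔCt = (31.95−19.17) − (26.58−18.33) = 12.78 − 8.25 = 4.53; fold change = 2^-4.53 = 0.043
Sox2: ΔΔCt = (36.49−19.17) − (30.64−18.33) = 17.32 − 12.31 = 5.01; fold change = 2^-5.01 = 0.031
Atf3: ΔΔCt = (35.48−19.17) − (31.82−18.33) = 16.31 − 13.49 = 2.82; fold change = 2^-2.82 = 0.142
Sox2 has the largest |ΔΔCt| = 5.01.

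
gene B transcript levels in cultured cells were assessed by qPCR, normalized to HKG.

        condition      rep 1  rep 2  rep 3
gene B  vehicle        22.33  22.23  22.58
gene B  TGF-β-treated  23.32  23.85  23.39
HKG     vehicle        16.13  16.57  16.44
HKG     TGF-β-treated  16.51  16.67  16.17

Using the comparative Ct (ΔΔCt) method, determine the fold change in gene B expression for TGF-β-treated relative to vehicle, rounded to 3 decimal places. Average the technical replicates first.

0.476

Mean Ct: gene B vehicle 22.380; gene B TGF-β-treated 23.520; HKG vehicle 16.380; HKG TGF-β-treated 16.450
ΔCt(vehicle) = 22.380 − 16.380 = 6.000
ΔCt(TGF-β-treated) = 23.520 − 16.450 = 7.070
ΔΔCt = 7.070 − 6.000 = 1.070
Fold change = 2^(−1.070) = 0.4763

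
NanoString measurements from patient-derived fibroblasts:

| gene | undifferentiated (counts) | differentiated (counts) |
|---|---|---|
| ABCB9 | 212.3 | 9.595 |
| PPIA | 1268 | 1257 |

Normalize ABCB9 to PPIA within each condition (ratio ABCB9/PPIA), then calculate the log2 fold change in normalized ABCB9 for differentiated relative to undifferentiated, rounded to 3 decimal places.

ABCB9/PPIA (undifferentiated) = 212.3 / 1268 = 0.16743
ABCB9/PPIA (differentiated) = 9.595 / 1257 = 0.0076333
Fold change = 0.0076333 / 0.16743 = 0.0456
log2(0.0456) = -4.4551

-4.455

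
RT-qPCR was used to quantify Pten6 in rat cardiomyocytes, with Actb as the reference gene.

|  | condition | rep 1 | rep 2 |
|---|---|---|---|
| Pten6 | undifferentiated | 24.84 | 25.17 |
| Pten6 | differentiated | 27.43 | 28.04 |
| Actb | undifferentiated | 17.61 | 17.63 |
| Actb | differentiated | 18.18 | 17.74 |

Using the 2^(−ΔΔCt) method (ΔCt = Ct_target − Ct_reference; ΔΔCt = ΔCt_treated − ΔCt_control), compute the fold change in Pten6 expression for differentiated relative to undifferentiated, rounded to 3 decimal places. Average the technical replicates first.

0.191

Mean Ct: Pten6 undifferentiated 25.005; Pten6 differentiated 27.735; Actb undifferentiated 17.620; Actb differentiated 17.960
ΔCt(undifferentiated) = 25.005 − 17.620 = 7.385
ΔCt(differentiated) = 27.735 − 17.960 = 9.775
ΔΔCt = 9.775 − 7.385 = 2.390
Fold change = 2^(−2.390) = 0.1908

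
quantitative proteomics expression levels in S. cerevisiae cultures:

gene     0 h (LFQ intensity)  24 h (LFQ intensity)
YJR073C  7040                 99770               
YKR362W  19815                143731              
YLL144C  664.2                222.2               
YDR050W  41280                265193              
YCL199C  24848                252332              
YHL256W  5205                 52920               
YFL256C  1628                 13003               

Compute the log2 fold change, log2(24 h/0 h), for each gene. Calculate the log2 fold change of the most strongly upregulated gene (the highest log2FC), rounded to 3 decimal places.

log2(99770/7040) = 3.825  (YJR073C)
log2(143731/19815) = 2.859  (YKR362W)
log2(222.2/664.2) = -1.580  (YLL144C)
log2(265193/41280) = 2.684  (YDR050W)
log2(252332/24848) = 3.344  (YCL199C)
log2(52920/5205) = 3.346  (YHL256W)
log2(13003/1628) = 2.998  (YFL256C)
YJR073C is most strongly upregulated.

3.825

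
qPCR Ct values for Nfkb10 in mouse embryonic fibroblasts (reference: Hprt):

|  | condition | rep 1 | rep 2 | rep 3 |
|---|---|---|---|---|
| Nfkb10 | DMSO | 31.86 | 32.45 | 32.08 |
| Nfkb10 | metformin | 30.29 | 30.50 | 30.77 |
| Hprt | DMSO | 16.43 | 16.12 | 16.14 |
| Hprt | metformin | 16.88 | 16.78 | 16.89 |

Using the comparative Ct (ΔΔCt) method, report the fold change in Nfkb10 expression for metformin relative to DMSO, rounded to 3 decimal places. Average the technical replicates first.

Mean Ct: Nfkb10 DMSO 32.130; Nfkb10 metformin 30.520; Hprt DMSO 16.230; Hprt metformin 16.850
ΔCt(DMSO) = 32.130 − 16.230 = 15.900
ΔCt(metformin) = 30.520 − 16.850 = 13.670
ΔΔCt = 13.670 − 15.900 = -2.230
Fold change = 2^(−(-2.230)) = 2^2.230 = 4.6913

4.691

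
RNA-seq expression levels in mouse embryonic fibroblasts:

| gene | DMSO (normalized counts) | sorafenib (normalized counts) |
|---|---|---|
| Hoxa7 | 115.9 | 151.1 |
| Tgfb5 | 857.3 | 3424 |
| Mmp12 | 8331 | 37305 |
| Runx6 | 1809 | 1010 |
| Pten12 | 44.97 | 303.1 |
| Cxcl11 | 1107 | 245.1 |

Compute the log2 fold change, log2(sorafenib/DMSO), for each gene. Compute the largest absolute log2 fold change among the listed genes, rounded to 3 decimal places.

log2(151.1/115.9) = 0.383  (Hoxa7)
log2(3424/857.3) = 1.998  (Tgfb5)
log2(37305/8331) = 2.163  (Mmp12)
log2(1010/1809) = -0.841  (Runx6)
log2(303.1/44.97) = 2.753  (Pten12)
log2(245.1/1107) = -2.175  (Cxcl11)
The largest magnitude belongs to Pten12.

2.753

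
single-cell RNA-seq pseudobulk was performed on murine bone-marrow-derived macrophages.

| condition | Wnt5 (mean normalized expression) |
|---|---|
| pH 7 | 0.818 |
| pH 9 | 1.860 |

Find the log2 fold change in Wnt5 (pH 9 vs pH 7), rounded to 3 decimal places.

1.185

Fold change = 1.860 / 0.818 = 2.2738
log2(2.2738) = 1.1851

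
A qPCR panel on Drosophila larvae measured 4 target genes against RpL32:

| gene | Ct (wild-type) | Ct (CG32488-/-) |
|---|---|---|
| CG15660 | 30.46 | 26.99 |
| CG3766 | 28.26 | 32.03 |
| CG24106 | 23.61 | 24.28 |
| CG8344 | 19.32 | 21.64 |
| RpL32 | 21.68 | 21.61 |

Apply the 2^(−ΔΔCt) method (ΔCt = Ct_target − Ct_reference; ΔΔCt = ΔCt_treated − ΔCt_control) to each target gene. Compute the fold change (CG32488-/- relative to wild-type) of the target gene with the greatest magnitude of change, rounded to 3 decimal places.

CG15660: ΔΔCt = (26.99−21.61) − (30.46−21.68) = 5.38 − 8.78 = -3.40; fold change = 2^3.40 = 10.556
CG3766: ΔΔCt = (32.03−21.61) − (28.26−21.68) = 10.42 − 6.58 = 3.84; fold change = 2^-3.84 = 0.070
CG24106: ΔΔCt = (24.28−21.61) − (23.61−21.68) = 2.67 − 1.93 = 0.74; fold change = 2^-0.74 = 0.599
CG8344: ΔΔCt = (21.64−21.61) − (19.32−21.68) = 0.03 − (-2.36) = 2.39; fold change = 2^-2.39 = 0.191
CG3766 has the largest |ΔΔCt| = 3.84.

0.070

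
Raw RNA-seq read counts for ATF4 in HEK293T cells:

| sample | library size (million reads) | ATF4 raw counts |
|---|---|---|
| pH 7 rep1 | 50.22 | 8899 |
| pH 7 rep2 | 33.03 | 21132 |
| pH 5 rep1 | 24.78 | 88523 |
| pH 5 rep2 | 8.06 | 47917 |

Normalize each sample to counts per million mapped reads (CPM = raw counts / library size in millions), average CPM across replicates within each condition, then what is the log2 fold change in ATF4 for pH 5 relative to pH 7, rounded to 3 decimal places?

3.542

CPM(pH 7 rep1) = 8899 / 50.22 = 177.2003
CPM(pH 7 rep2) = 21132 / 33.03 = 639.7820
CPM(pH 5 rep1) = 88523 / 24.78 = 3572.3567
CPM(pH 5 rep2) = 47917 / 8.06 = 5945.0372
mean CPM(pH 7) = 408.4912; mean CPM(pH 5) = 4758.6970
Fold change = 4758.6970 / 408.4912 = 11.64945
log2(11.64945) = 3.5422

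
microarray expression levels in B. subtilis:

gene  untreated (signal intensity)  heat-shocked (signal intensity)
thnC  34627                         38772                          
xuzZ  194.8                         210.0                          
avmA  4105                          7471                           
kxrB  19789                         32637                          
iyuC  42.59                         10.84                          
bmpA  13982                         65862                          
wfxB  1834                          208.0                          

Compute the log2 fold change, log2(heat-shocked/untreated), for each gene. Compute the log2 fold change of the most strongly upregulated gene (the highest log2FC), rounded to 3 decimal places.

2.236

log2(38772/34627) = 0.163  (thnC)
log2(210.0/194.8) = 0.108  (xuzZ)
log2(7471/4105) = 0.864  (avmA)
log2(32637/19789) = 0.722  (kxrB)
log2(10.84/42.59) = -1.974  (iyuC)
log2(65862/13982) = 2.236  (bmpA)
log2(208.0/1834) = -3.140  (wfxB)
bmpA is most strongly upregulated.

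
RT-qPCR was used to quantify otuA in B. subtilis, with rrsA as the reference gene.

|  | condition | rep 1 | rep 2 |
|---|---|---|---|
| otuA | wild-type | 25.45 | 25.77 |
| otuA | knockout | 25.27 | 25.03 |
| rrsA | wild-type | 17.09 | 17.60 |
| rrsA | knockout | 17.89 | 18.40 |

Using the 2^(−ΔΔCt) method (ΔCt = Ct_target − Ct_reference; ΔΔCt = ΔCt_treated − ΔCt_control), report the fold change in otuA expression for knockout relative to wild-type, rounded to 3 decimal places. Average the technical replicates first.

Mean Ct: otuA wild-type 25.610; otuA knockout 25.150; rrsA wild-type 17.345; rrsA knockout 18.145
ΔCt(wild-type) = 25.610 − 17.345 = 8.265
ΔCt(knockout) = 25.150 − 18.145 = 7.005
ΔΔCt = 7.005 − 8.265 = -1.260
Fold change = 2^(−(-1.260)) = 2^1.260 = 2.3950

2.395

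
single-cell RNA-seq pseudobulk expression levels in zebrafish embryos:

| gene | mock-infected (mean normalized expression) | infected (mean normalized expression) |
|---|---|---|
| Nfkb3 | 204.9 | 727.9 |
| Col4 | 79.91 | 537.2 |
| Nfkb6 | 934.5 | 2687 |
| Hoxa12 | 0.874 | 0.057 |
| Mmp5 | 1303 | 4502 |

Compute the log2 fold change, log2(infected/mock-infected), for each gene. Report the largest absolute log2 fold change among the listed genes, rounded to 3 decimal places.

log2(727.9/204.9) = 1.829  (Nfkb3)
log2(537.2/79.91) = 2.749  (Col4)
log2(2687/934.5) = 1.524  (Nfkb6)
log2(0.057/0.874) = -3.939  (Hoxa12)
log2(4502/1303) = 1.789  (Mmp5)
The largest magnitude belongs to Hoxa12.

3.939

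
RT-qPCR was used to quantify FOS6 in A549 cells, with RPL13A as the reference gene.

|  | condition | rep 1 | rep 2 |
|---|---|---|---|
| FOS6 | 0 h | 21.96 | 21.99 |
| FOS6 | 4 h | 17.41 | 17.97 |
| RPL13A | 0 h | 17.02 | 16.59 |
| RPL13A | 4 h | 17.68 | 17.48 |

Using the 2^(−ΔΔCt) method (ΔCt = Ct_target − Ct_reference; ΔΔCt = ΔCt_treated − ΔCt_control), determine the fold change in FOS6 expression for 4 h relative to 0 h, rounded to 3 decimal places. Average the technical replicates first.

Mean Ct: FOS6 0 h 21.975; FOS6 4 h 17.690; RPL13A 0 h 16.805; RPL13A 4 h 17.580
ΔCt(0 h) = 21.975 − 16.805 = 5.170
ΔCt(4 h) = 17.690 − 17.580 = 0.110
ΔΔCt = 0.110 − 5.170 = -5.060
Fold change = 2^(−(-5.060)) = 2^5.060 = 33.3589

33.359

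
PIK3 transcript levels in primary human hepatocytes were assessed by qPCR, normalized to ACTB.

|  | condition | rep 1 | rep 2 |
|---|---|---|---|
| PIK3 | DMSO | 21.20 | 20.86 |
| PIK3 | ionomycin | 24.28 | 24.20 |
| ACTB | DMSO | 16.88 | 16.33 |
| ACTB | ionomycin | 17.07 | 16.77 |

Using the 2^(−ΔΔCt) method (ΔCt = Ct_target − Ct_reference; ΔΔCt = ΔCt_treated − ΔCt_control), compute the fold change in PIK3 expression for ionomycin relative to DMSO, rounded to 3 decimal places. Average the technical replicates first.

Mean Ct: PIK3 DMSO 21.030; PIK3 ionomycin 24.240; ACTB DMSO 16.605; ACTB ionomycin 16.920
ΔCt(DMSO) = 21.030 − 16.605 = 4.425
ΔCt(ionomycin) = 24.240 − 16.920 = 7.320
ΔΔCt = 7.320 − 4.425 = 2.895
Fold change = 2^(−2.895) = 0.1344

0.134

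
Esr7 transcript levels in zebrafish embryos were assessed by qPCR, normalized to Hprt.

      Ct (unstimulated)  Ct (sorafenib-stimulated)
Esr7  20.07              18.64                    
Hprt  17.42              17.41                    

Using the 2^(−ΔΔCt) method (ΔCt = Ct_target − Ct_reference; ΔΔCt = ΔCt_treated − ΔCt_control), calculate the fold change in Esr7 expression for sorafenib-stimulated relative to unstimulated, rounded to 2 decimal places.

2.68

ΔCt(unstimulated) = 20.070 − 17.420 = 2.650
ΔCt(sorafenib-stimulated) = 18.640 − 17.410 = 1.230
ΔΔCt = 1.230 − 2.650 = -1.420
Fold change = 2^(−(-1.420)) = 2^1.420 = 2.676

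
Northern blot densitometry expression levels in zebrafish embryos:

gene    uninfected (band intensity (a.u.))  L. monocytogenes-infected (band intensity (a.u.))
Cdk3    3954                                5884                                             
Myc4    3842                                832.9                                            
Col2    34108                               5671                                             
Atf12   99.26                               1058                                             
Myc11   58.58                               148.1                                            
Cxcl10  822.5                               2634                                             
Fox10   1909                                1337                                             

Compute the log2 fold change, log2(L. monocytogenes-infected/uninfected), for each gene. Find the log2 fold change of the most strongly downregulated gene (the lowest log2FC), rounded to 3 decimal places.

log2(5884/3954) = 0.573  (Cdk3)
log2(832.9/3842) = -2.206  (Myc4)
log2(5671/34108) = -2.588  (Col2)
log2(1058/99.26) = 3.414  (Atf12)
log2(148.1/58.58) = 1.338  (Myc11)
log2(2634/822.5) = 1.679  (Cxcl10)
log2(1337/1909) = -0.514  (Fox10)
Col2 is most strongly downregulated.

-2.588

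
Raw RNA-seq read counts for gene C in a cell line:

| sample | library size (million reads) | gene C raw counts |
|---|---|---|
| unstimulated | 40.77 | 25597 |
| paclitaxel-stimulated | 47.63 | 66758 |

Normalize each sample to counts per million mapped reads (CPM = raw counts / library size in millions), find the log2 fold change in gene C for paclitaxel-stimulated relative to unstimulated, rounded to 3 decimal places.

1.159

CPM(unstimulated) = 25597 / 40.77 = 627.8391
CPM(paclitaxel-stimulated) = 66758 / 47.63 = 1401.5956
Fold change = 1401.5956 / 627.8391 = 2.23241
log2(2.23241) = 1.1586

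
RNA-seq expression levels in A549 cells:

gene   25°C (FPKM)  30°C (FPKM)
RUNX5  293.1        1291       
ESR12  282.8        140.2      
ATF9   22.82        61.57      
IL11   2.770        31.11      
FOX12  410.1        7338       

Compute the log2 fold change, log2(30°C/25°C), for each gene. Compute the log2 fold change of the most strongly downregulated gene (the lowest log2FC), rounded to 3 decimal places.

log2(1291/293.1) = 2.139  (RUNX5)
log2(140.2/282.8) = -1.012  (ESR12)
log2(61.57/22.82) = 1.432  (ATF9)
log2(31.11/2.770) = 3.489  (IL11)
log2(7338/410.1) = 4.161  (FOX12)
ESR12 is most strongly downregulated.

-1.012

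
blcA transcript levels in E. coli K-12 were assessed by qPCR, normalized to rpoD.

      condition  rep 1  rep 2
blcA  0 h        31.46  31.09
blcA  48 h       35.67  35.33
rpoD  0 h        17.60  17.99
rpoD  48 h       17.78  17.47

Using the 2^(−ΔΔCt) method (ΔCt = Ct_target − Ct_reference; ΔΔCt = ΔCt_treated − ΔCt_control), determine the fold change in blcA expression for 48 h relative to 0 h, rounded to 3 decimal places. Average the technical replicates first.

Mean Ct: blcA 0 h 31.275; blcA 48 h 35.500; rpoD 0 h 17.795; rpoD 48 h 17.625
ΔCt(0 h) = 31.275 − 17.795 = 13.480
ΔCt(48 h) = 35.500 − 17.625 = 17.875
ΔΔCt = 17.875 − 13.480 = 4.395
Fold change = 2^(−4.395) = 0.0475

0.048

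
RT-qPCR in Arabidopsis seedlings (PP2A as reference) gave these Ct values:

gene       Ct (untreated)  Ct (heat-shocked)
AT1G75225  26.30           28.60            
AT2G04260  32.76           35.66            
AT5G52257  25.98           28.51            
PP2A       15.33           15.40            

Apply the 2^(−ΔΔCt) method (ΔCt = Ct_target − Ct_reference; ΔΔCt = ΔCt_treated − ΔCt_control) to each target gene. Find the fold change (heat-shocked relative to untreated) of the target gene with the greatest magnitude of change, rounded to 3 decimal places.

AT1G75225: ΔΔCt = (28.60−15.40) − (26.30−15.33) = 13.20 − 10.97 = 2.23; fold change = 2^-2.23 = 0.213
AT2G04260: ΔΔCt = (35.66−15.40) − (32.76−15.33) = 20.26 − 17.43 = 2.83; fold change = 2^-2.83 = 0.141
AT5G52257: ΔΔCt = (28.51−15.40) − (25.98−15.33) = 13.11 − 10.65 = 2.46; fold change = 2^-2.46 = 0.182
AT2G04260 has the largest |ΔΔCt| = 2.83.

0.141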